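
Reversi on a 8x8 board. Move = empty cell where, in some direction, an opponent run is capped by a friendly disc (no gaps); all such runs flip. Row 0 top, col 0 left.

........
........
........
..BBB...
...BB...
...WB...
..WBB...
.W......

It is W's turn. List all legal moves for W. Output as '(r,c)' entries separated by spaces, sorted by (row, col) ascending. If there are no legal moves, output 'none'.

Answer: (2,3) (3,5) (5,5) (6,5) (7,3) (7,5)

Derivation:
(2,1): no bracket -> illegal
(2,2): no bracket -> illegal
(2,3): flips 2 -> legal
(2,4): no bracket -> illegal
(2,5): no bracket -> illegal
(3,1): no bracket -> illegal
(3,5): flips 1 -> legal
(4,1): no bracket -> illegal
(4,2): no bracket -> illegal
(4,5): no bracket -> illegal
(5,2): no bracket -> illegal
(5,5): flips 1 -> legal
(6,5): flips 2 -> legal
(7,2): no bracket -> illegal
(7,3): flips 1 -> legal
(7,4): no bracket -> illegal
(7,5): flips 1 -> legal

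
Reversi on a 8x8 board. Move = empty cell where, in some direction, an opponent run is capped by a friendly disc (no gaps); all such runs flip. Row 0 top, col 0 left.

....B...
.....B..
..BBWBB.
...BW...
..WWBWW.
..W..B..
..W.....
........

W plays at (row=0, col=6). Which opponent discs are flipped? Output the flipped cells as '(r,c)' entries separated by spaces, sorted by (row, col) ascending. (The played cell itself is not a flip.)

Answer: (1,5)

Derivation:
Dir NW: edge -> no flip
Dir N: edge -> no flip
Dir NE: edge -> no flip
Dir W: first cell '.' (not opp) -> no flip
Dir E: first cell '.' (not opp) -> no flip
Dir SW: opp run (1,5) capped by W -> flip
Dir S: first cell '.' (not opp) -> no flip
Dir SE: first cell '.' (not opp) -> no flip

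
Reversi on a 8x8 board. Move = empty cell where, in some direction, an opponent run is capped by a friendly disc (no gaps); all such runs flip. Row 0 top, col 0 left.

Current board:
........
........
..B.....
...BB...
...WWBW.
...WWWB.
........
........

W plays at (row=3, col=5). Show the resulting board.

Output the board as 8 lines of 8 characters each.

Answer: ........
........
..B.....
...BBW..
...WWWW.
...WWWB.
........
........

Derivation:
Place W at (3,5); scan 8 dirs for brackets.
Dir NW: first cell '.' (not opp) -> no flip
Dir N: first cell '.' (not opp) -> no flip
Dir NE: first cell '.' (not opp) -> no flip
Dir W: opp run (3,4) (3,3), next='.' -> no flip
Dir E: first cell '.' (not opp) -> no flip
Dir SW: first cell 'W' (not opp) -> no flip
Dir S: opp run (4,5) capped by W -> flip
Dir SE: first cell 'W' (not opp) -> no flip
All flips: (4,5)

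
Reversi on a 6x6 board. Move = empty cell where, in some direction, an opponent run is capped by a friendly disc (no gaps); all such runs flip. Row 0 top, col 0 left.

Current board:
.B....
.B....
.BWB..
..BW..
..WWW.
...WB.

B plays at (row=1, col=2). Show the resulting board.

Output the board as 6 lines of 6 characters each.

Answer: .B....
.BB...
.BBB..
..BW..
..WWW.
...WB.

Derivation:
Place B at (1,2); scan 8 dirs for brackets.
Dir NW: first cell 'B' (not opp) -> no flip
Dir N: first cell '.' (not opp) -> no flip
Dir NE: first cell '.' (not opp) -> no flip
Dir W: first cell 'B' (not opp) -> no flip
Dir E: first cell '.' (not opp) -> no flip
Dir SW: first cell 'B' (not opp) -> no flip
Dir S: opp run (2,2) capped by B -> flip
Dir SE: first cell 'B' (not opp) -> no flip
All flips: (2,2)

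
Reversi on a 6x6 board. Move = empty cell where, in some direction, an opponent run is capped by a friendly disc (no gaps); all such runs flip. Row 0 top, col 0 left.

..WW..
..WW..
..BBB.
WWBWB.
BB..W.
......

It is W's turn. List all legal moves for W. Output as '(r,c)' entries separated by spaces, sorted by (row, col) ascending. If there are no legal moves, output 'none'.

(1,1): flips 1 -> legal
(1,4): flips 2 -> legal
(1,5): flips 1 -> legal
(2,1): no bracket -> illegal
(2,5): no bracket -> illegal
(3,5): flips 2 -> legal
(4,2): flips 2 -> legal
(4,3): no bracket -> illegal
(4,5): flips 2 -> legal
(5,0): flips 1 -> legal
(5,1): flips 1 -> legal
(5,2): flips 1 -> legal

Answer: (1,1) (1,4) (1,5) (3,5) (4,2) (4,5) (5,0) (5,1) (5,2)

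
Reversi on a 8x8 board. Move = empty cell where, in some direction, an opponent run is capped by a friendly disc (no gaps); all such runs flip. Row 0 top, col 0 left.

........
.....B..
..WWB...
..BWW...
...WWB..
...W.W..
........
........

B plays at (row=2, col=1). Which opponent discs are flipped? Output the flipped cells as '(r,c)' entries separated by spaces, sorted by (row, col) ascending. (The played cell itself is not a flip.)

Dir NW: first cell '.' (not opp) -> no flip
Dir N: first cell '.' (not opp) -> no flip
Dir NE: first cell '.' (not opp) -> no flip
Dir W: first cell '.' (not opp) -> no flip
Dir E: opp run (2,2) (2,3) capped by B -> flip
Dir SW: first cell '.' (not opp) -> no flip
Dir S: first cell '.' (not opp) -> no flip
Dir SE: first cell 'B' (not opp) -> no flip

Answer: (2,2) (2,3)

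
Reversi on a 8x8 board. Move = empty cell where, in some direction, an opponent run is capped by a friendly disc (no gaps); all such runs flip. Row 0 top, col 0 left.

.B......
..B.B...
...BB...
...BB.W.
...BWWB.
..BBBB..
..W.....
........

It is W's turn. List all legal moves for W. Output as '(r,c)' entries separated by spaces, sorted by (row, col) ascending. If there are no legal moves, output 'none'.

Answer: (0,4) (2,2) (4,2) (4,7) (5,6) (6,3) (6,4) (6,5) (6,6)

Derivation:
(0,0): no bracket -> illegal
(0,2): no bracket -> illegal
(0,3): no bracket -> illegal
(0,4): flips 3 -> legal
(0,5): no bracket -> illegal
(1,0): no bracket -> illegal
(1,1): no bracket -> illegal
(1,3): no bracket -> illegal
(1,5): no bracket -> illegal
(2,1): no bracket -> illegal
(2,2): flips 1 -> legal
(2,5): no bracket -> illegal
(3,2): no bracket -> illegal
(3,5): no bracket -> illegal
(3,7): no bracket -> illegal
(4,1): no bracket -> illegal
(4,2): flips 2 -> legal
(4,7): flips 1 -> legal
(5,1): no bracket -> illegal
(5,6): flips 1 -> legal
(5,7): no bracket -> illegal
(6,1): no bracket -> illegal
(6,3): flips 1 -> legal
(6,4): flips 1 -> legal
(6,5): flips 1 -> legal
(6,6): flips 1 -> legal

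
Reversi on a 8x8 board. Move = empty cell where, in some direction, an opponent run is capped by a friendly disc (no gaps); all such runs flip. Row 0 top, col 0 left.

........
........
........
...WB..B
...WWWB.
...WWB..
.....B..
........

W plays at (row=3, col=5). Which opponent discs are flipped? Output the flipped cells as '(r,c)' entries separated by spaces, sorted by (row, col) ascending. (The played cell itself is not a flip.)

Dir NW: first cell '.' (not opp) -> no flip
Dir N: first cell '.' (not opp) -> no flip
Dir NE: first cell '.' (not opp) -> no flip
Dir W: opp run (3,4) capped by W -> flip
Dir E: first cell '.' (not opp) -> no flip
Dir SW: first cell 'W' (not opp) -> no flip
Dir S: first cell 'W' (not opp) -> no flip
Dir SE: opp run (4,6), next='.' -> no flip

Answer: (3,4)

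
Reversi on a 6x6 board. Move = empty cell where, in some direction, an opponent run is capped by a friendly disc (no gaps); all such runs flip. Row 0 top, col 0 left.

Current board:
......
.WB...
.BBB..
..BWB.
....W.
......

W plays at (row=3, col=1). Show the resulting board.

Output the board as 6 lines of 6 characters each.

Answer: ......
.WB...
.WBB..
.WWWB.
....W.
......

Derivation:
Place W at (3,1); scan 8 dirs for brackets.
Dir NW: first cell '.' (not opp) -> no flip
Dir N: opp run (2,1) capped by W -> flip
Dir NE: opp run (2,2), next='.' -> no flip
Dir W: first cell '.' (not opp) -> no flip
Dir E: opp run (3,2) capped by W -> flip
Dir SW: first cell '.' (not opp) -> no flip
Dir S: first cell '.' (not opp) -> no flip
Dir SE: first cell '.' (not opp) -> no flip
All flips: (2,1) (3,2)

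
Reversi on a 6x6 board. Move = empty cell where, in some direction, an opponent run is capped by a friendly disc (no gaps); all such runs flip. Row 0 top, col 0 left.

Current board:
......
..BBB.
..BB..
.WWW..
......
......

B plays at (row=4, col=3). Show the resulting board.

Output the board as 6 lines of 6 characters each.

Answer: ......
..BBB.
..BB..
.WWB..
...B..
......

Derivation:
Place B at (4,3); scan 8 dirs for brackets.
Dir NW: opp run (3,2), next='.' -> no flip
Dir N: opp run (3,3) capped by B -> flip
Dir NE: first cell '.' (not opp) -> no flip
Dir W: first cell '.' (not opp) -> no flip
Dir E: first cell '.' (not opp) -> no flip
Dir SW: first cell '.' (not opp) -> no flip
Dir S: first cell '.' (not opp) -> no flip
Dir SE: first cell '.' (not opp) -> no flip
All flips: (3,3)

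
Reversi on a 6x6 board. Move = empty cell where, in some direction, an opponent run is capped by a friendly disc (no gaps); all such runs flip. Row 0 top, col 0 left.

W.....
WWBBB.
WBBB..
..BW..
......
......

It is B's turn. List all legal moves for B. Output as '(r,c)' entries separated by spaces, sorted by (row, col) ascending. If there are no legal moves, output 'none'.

(0,1): flips 1 -> legal
(0,2): no bracket -> illegal
(2,4): no bracket -> illegal
(3,0): no bracket -> illegal
(3,1): no bracket -> illegal
(3,4): flips 1 -> legal
(4,2): no bracket -> illegal
(4,3): flips 1 -> legal
(4,4): flips 1 -> legal

Answer: (0,1) (3,4) (4,3) (4,4)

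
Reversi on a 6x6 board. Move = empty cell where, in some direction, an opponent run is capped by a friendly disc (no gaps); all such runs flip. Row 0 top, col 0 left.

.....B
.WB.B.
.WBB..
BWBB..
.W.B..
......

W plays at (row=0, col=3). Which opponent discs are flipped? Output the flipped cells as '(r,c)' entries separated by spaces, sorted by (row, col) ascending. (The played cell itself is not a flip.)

Answer: (1,2)

Derivation:
Dir NW: edge -> no flip
Dir N: edge -> no flip
Dir NE: edge -> no flip
Dir W: first cell '.' (not opp) -> no flip
Dir E: first cell '.' (not opp) -> no flip
Dir SW: opp run (1,2) capped by W -> flip
Dir S: first cell '.' (not opp) -> no flip
Dir SE: opp run (1,4), next='.' -> no flip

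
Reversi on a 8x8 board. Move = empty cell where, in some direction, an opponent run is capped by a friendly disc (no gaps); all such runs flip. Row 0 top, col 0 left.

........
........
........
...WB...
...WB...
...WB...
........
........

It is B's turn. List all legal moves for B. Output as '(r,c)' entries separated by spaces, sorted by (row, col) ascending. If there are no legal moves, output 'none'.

(2,2): flips 1 -> legal
(2,3): no bracket -> illegal
(2,4): no bracket -> illegal
(3,2): flips 2 -> legal
(4,2): flips 1 -> legal
(5,2): flips 2 -> legal
(6,2): flips 1 -> legal
(6,3): no bracket -> illegal
(6,4): no bracket -> illegal

Answer: (2,2) (3,2) (4,2) (5,2) (6,2)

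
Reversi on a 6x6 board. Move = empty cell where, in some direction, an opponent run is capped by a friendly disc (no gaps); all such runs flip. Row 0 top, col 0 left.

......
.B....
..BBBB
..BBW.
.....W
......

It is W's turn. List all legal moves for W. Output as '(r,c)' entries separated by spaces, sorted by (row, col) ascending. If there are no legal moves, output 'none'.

(0,0): no bracket -> illegal
(0,1): no bracket -> illegal
(0,2): no bracket -> illegal
(1,0): no bracket -> illegal
(1,2): flips 1 -> legal
(1,3): no bracket -> illegal
(1,4): flips 1 -> legal
(1,5): no bracket -> illegal
(2,0): no bracket -> illegal
(2,1): no bracket -> illegal
(3,1): flips 2 -> legal
(3,5): no bracket -> illegal
(4,1): no bracket -> illegal
(4,2): no bracket -> illegal
(4,3): no bracket -> illegal
(4,4): no bracket -> illegal

Answer: (1,2) (1,4) (3,1)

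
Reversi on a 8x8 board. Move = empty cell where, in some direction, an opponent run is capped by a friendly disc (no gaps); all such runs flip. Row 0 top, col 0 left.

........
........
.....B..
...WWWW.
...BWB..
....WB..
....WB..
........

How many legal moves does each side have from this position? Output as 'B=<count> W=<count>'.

-- B to move --
(2,2): flips 2 -> legal
(2,3): flips 2 -> legal
(2,4): no bracket -> illegal
(2,6): no bracket -> illegal
(2,7): flips 1 -> legal
(3,2): no bracket -> illegal
(3,7): no bracket -> illegal
(4,2): no bracket -> illegal
(4,6): no bracket -> illegal
(4,7): flips 1 -> legal
(5,3): flips 1 -> legal
(6,3): flips 2 -> legal
(7,3): flips 1 -> legal
(7,4): no bracket -> illegal
(7,5): no bracket -> illegal
B mobility = 7
-- W to move --
(1,4): flips 1 -> legal
(1,5): flips 1 -> legal
(1,6): flips 1 -> legal
(2,4): no bracket -> illegal
(2,6): no bracket -> illegal
(3,2): flips 1 -> legal
(4,2): flips 1 -> legal
(4,6): flips 2 -> legal
(5,2): flips 1 -> legal
(5,3): flips 1 -> legal
(5,6): flips 2 -> legal
(6,6): flips 2 -> legal
(7,4): no bracket -> illegal
(7,5): flips 3 -> legal
(7,6): flips 1 -> legal
W mobility = 12

Answer: B=7 W=12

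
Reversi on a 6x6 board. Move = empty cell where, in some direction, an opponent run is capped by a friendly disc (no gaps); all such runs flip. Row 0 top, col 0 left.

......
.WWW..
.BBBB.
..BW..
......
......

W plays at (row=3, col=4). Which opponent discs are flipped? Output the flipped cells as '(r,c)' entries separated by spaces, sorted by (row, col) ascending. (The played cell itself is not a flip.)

Dir NW: opp run (2,3) capped by W -> flip
Dir N: opp run (2,4), next='.' -> no flip
Dir NE: first cell '.' (not opp) -> no flip
Dir W: first cell 'W' (not opp) -> no flip
Dir E: first cell '.' (not opp) -> no flip
Dir SW: first cell '.' (not opp) -> no flip
Dir S: first cell '.' (not opp) -> no flip
Dir SE: first cell '.' (not opp) -> no flip

Answer: (2,3)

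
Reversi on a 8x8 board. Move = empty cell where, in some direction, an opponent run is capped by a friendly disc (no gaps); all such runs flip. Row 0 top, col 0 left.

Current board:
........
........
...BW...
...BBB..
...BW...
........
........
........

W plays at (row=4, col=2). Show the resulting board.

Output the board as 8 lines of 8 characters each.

Answer: ........
........
...BW...
...WBB..
..WWW...
........
........
........

Derivation:
Place W at (4,2); scan 8 dirs for brackets.
Dir NW: first cell '.' (not opp) -> no flip
Dir N: first cell '.' (not opp) -> no flip
Dir NE: opp run (3,3) capped by W -> flip
Dir W: first cell '.' (not opp) -> no flip
Dir E: opp run (4,3) capped by W -> flip
Dir SW: first cell '.' (not opp) -> no flip
Dir S: first cell '.' (not opp) -> no flip
Dir SE: first cell '.' (not opp) -> no flip
All flips: (3,3) (4,3)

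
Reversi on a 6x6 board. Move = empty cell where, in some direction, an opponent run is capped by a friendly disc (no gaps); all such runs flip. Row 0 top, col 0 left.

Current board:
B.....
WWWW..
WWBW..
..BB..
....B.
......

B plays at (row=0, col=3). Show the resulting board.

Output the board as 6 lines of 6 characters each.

Place B at (0,3); scan 8 dirs for brackets.
Dir NW: edge -> no flip
Dir N: edge -> no flip
Dir NE: edge -> no flip
Dir W: first cell '.' (not opp) -> no flip
Dir E: first cell '.' (not opp) -> no flip
Dir SW: opp run (1,2) (2,1), next='.' -> no flip
Dir S: opp run (1,3) (2,3) capped by B -> flip
Dir SE: first cell '.' (not opp) -> no flip
All flips: (1,3) (2,3)

Answer: B..B..
WWWB..
WWBB..
..BB..
....B.
......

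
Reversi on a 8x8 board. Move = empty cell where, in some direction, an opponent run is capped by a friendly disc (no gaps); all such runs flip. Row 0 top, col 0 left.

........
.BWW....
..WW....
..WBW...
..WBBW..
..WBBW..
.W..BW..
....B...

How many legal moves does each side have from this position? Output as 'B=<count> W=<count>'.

-- B to move --
(0,1): no bracket -> illegal
(0,2): no bracket -> illegal
(0,3): flips 2 -> legal
(0,4): no bracket -> illegal
(1,4): flips 2 -> legal
(2,1): flips 1 -> legal
(2,4): flips 1 -> legal
(2,5): flips 1 -> legal
(3,1): flips 2 -> legal
(3,5): flips 1 -> legal
(3,6): flips 1 -> legal
(4,1): flips 1 -> legal
(4,6): flips 2 -> legal
(5,0): no bracket -> illegal
(5,1): flips 2 -> legal
(5,6): flips 2 -> legal
(6,0): no bracket -> illegal
(6,2): no bracket -> illegal
(6,3): no bracket -> illegal
(6,6): flips 2 -> legal
(7,0): flips 2 -> legal
(7,1): no bracket -> illegal
(7,2): no bracket -> illegal
(7,5): no bracket -> illegal
(7,6): flips 1 -> legal
B mobility = 15
-- W to move --
(0,0): flips 1 -> legal
(0,1): no bracket -> illegal
(0,2): no bracket -> illegal
(1,0): flips 1 -> legal
(2,0): no bracket -> illegal
(2,1): no bracket -> illegal
(2,4): flips 1 -> legal
(3,5): no bracket -> illegal
(6,2): no bracket -> illegal
(6,3): flips 5 -> legal
(7,3): flips 1 -> legal
(7,5): flips 2 -> legal
W mobility = 6

Answer: B=15 W=6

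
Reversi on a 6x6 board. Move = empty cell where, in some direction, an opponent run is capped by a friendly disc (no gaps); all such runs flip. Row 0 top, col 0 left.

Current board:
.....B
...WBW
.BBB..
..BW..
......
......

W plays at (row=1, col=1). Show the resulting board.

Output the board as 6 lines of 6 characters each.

Answer: .....B
.W.WBW
.BWB..
..BW..
......
......

Derivation:
Place W at (1,1); scan 8 dirs for brackets.
Dir NW: first cell '.' (not opp) -> no flip
Dir N: first cell '.' (not opp) -> no flip
Dir NE: first cell '.' (not opp) -> no flip
Dir W: first cell '.' (not opp) -> no flip
Dir E: first cell '.' (not opp) -> no flip
Dir SW: first cell '.' (not opp) -> no flip
Dir S: opp run (2,1), next='.' -> no flip
Dir SE: opp run (2,2) capped by W -> flip
All flips: (2,2)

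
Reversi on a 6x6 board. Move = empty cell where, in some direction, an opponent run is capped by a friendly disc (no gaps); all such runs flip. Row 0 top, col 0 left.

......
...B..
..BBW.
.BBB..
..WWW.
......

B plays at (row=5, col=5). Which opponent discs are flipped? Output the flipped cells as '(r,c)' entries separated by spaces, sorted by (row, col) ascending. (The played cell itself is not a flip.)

Dir NW: opp run (4,4) capped by B -> flip
Dir N: first cell '.' (not opp) -> no flip
Dir NE: edge -> no flip
Dir W: first cell '.' (not opp) -> no flip
Dir E: edge -> no flip
Dir SW: edge -> no flip
Dir S: edge -> no flip
Dir SE: edge -> no flip

Answer: (4,4)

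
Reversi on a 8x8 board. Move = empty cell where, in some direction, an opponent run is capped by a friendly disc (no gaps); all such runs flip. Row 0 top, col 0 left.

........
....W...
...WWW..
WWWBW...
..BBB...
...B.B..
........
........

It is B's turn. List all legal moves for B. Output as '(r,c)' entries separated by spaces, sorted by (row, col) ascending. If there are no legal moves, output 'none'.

Answer: (0,4) (1,3) (1,5) (1,6) (2,0) (2,1) (2,2) (3,5)

Derivation:
(0,3): no bracket -> illegal
(0,4): flips 3 -> legal
(0,5): no bracket -> illegal
(1,2): no bracket -> illegal
(1,3): flips 1 -> legal
(1,5): flips 1 -> legal
(1,6): flips 2 -> legal
(2,0): flips 1 -> legal
(2,1): flips 1 -> legal
(2,2): flips 1 -> legal
(2,6): no bracket -> illegal
(3,5): flips 1 -> legal
(3,6): no bracket -> illegal
(4,0): no bracket -> illegal
(4,1): no bracket -> illegal
(4,5): no bracket -> illegal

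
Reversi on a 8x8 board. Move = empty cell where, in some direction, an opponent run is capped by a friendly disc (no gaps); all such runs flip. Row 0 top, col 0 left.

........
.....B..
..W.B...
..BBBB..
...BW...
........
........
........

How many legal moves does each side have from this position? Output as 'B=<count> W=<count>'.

-- B to move --
(1,1): flips 1 -> legal
(1,2): flips 1 -> legal
(1,3): no bracket -> illegal
(2,1): no bracket -> illegal
(2,3): no bracket -> illegal
(3,1): no bracket -> illegal
(4,5): flips 1 -> legal
(5,3): flips 1 -> legal
(5,4): flips 1 -> legal
(5,5): flips 1 -> legal
B mobility = 6
-- W to move --
(0,4): no bracket -> illegal
(0,5): no bracket -> illegal
(0,6): no bracket -> illegal
(1,3): no bracket -> illegal
(1,4): flips 2 -> legal
(1,6): no bracket -> illegal
(2,1): no bracket -> illegal
(2,3): no bracket -> illegal
(2,5): no bracket -> illegal
(2,6): flips 1 -> legal
(3,1): no bracket -> illegal
(3,6): no bracket -> illegal
(4,1): no bracket -> illegal
(4,2): flips 2 -> legal
(4,5): no bracket -> illegal
(4,6): no bracket -> illegal
(5,2): no bracket -> illegal
(5,3): no bracket -> illegal
(5,4): no bracket -> illegal
W mobility = 3

Answer: B=6 W=3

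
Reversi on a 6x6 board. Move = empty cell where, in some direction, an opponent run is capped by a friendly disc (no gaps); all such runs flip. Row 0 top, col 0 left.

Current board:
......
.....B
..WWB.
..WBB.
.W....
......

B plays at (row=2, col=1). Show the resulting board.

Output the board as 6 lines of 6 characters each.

Answer: ......
.....B
.BBBB.
..WBB.
.W....
......

Derivation:
Place B at (2,1); scan 8 dirs for brackets.
Dir NW: first cell '.' (not opp) -> no flip
Dir N: first cell '.' (not opp) -> no flip
Dir NE: first cell '.' (not opp) -> no flip
Dir W: first cell '.' (not opp) -> no flip
Dir E: opp run (2,2) (2,3) capped by B -> flip
Dir SW: first cell '.' (not opp) -> no flip
Dir S: first cell '.' (not opp) -> no flip
Dir SE: opp run (3,2), next='.' -> no flip
All flips: (2,2) (2,3)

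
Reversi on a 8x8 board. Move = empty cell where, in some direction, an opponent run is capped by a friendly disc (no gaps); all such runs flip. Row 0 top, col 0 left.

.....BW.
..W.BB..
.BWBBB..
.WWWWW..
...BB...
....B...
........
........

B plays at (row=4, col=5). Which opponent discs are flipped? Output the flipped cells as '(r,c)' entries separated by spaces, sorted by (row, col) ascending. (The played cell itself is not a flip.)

Dir NW: opp run (3,4) capped by B -> flip
Dir N: opp run (3,5) capped by B -> flip
Dir NE: first cell '.' (not opp) -> no flip
Dir W: first cell 'B' (not opp) -> no flip
Dir E: first cell '.' (not opp) -> no flip
Dir SW: first cell 'B' (not opp) -> no flip
Dir S: first cell '.' (not opp) -> no flip
Dir SE: first cell '.' (not opp) -> no flip

Answer: (3,4) (3,5)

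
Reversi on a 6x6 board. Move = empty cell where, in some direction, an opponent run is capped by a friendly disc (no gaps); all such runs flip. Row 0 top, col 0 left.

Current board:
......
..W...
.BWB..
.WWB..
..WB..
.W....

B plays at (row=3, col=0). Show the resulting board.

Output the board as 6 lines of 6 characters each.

Answer: ......
..W...
.BWB..
BBBB..
..WB..
.W....

Derivation:
Place B at (3,0); scan 8 dirs for brackets.
Dir NW: edge -> no flip
Dir N: first cell '.' (not opp) -> no flip
Dir NE: first cell 'B' (not opp) -> no flip
Dir W: edge -> no flip
Dir E: opp run (3,1) (3,2) capped by B -> flip
Dir SW: edge -> no flip
Dir S: first cell '.' (not opp) -> no flip
Dir SE: first cell '.' (not opp) -> no flip
All flips: (3,1) (3,2)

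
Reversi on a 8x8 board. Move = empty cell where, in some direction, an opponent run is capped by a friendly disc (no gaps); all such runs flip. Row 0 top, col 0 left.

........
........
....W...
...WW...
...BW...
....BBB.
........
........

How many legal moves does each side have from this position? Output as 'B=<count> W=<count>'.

-- B to move --
(1,3): no bracket -> illegal
(1,4): flips 3 -> legal
(1,5): no bracket -> illegal
(2,2): flips 2 -> legal
(2,3): flips 1 -> legal
(2,5): flips 1 -> legal
(3,2): no bracket -> illegal
(3,5): no bracket -> illegal
(4,2): no bracket -> illegal
(4,5): flips 1 -> legal
(5,3): no bracket -> illegal
B mobility = 5
-- W to move --
(3,2): no bracket -> illegal
(4,2): flips 1 -> legal
(4,5): no bracket -> illegal
(4,6): no bracket -> illegal
(4,7): no bracket -> illegal
(5,2): flips 1 -> legal
(5,3): flips 1 -> legal
(5,7): no bracket -> illegal
(6,3): no bracket -> illegal
(6,4): flips 1 -> legal
(6,5): no bracket -> illegal
(6,6): flips 1 -> legal
(6,7): no bracket -> illegal
W mobility = 5

Answer: B=5 W=5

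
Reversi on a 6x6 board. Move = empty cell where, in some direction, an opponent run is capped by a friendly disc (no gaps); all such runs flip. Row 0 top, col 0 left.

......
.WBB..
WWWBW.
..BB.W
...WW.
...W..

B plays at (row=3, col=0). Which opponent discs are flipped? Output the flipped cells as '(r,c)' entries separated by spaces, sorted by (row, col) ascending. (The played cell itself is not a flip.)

Dir NW: edge -> no flip
Dir N: opp run (2,0), next='.' -> no flip
Dir NE: opp run (2,1) capped by B -> flip
Dir W: edge -> no flip
Dir E: first cell '.' (not opp) -> no flip
Dir SW: edge -> no flip
Dir S: first cell '.' (not opp) -> no flip
Dir SE: first cell '.' (not opp) -> no flip

Answer: (2,1)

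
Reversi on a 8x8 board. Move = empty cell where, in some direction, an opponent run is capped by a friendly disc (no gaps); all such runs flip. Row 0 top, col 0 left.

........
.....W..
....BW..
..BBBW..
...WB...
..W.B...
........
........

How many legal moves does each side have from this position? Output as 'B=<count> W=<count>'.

Answer: B=8 W=8

Derivation:
-- B to move --
(0,4): no bracket -> illegal
(0,5): no bracket -> illegal
(0,6): flips 1 -> legal
(1,4): no bracket -> illegal
(1,6): flips 1 -> legal
(2,6): flips 2 -> legal
(3,6): flips 1 -> legal
(4,1): no bracket -> illegal
(4,2): flips 1 -> legal
(4,5): no bracket -> illegal
(4,6): flips 1 -> legal
(5,1): no bracket -> illegal
(5,3): flips 1 -> legal
(6,1): flips 2 -> legal
(6,2): no bracket -> illegal
(6,3): no bracket -> illegal
B mobility = 8
-- W to move --
(1,3): flips 1 -> legal
(1,4): no bracket -> illegal
(2,1): flips 1 -> legal
(2,2): no bracket -> illegal
(2,3): flips 2 -> legal
(3,1): flips 3 -> legal
(4,1): no bracket -> illegal
(4,2): flips 2 -> legal
(4,5): flips 1 -> legal
(5,3): flips 1 -> legal
(5,5): no bracket -> illegal
(6,3): no bracket -> illegal
(6,4): no bracket -> illegal
(6,5): flips 1 -> legal
W mobility = 8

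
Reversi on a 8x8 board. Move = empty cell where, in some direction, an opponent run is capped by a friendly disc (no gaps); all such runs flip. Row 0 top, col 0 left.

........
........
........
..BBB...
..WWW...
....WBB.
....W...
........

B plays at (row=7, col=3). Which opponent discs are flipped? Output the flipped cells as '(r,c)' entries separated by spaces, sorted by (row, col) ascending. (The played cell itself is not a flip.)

Dir NW: first cell '.' (not opp) -> no flip
Dir N: first cell '.' (not opp) -> no flip
Dir NE: opp run (6,4) capped by B -> flip
Dir W: first cell '.' (not opp) -> no flip
Dir E: first cell '.' (not opp) -> no flip
Dir SW: edge -> no flip
Dir S: edge -> no flip
Dir SE: edge -> no flip

Answer: (6,4)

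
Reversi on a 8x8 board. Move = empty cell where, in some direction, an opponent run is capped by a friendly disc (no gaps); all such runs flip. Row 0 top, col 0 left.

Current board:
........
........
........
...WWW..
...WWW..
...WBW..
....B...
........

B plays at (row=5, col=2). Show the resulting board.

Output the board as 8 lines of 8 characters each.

Place B at (5,2); scan 8 dirs for brackets.
Dir NW: first cell '.' (not opp) -> no flip
Dir N: first cell '.' (not opp) -> no flip
Dir NE: opp run (4,3) (3,4), next='.' -> no flip
Dir W: first cell '.' (not opp) -> no flip
Dir E: opp run (5,3) capped by B -> flip
Dir SW: first cell '.' (not opp) -> no flip
Dir S: first cell '.' (not opp) -> no flip
Dir SE: first cell '.' (not opp) -> no flip
All flips: (5,3)

Answer: ........
........
........
...WWW..
...WWW..
..BBBW..
....B...
........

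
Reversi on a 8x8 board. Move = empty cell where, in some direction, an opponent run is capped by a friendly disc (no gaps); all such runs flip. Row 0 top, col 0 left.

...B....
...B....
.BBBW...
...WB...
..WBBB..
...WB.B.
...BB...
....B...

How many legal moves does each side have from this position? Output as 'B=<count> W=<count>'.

Answer: B=8 W=8

Derivation:
-- B to move --
(1,4): flips 1 -> legal
(1,5): no bracket -> illegal
(2,5): flips 1 -> legal
(3,1): flips 2 -> legal
(3,2): flips 1 -> legal
(3,5): flips 1 -> legal
(4,1): flips 1 -> legal
(5,1): no bracket -> illegal
(5,2): flips 1 -> legal
(6,2): flips 1 -> legal
B mobility = 8
-- W to move --
(0,2): flips 1 -> legal
(0,4): no bracket -> illegal
(1,0): no bracket -> illegal
(1,1): flips 1 -> legal
(1,2): no bracket -> illegal
(1,4): no bracket -> illegal
(2,0): flips 3 -> legal
(2,5): no bracket -> illegal
(3,0): no bracket -> illegal
(3,1): no bracket -> illegal
(3,2): no bracket -> illegal
(3,5): flips 2 -> legal
(3,6): no bracket -> illegal
(4,6): flips 3 -> legal
(4,7): no bracket -> illegal
(5,2): no bracket -> illegal
(5,5): flips 2 -> legal
(5,7): no bracket -> illegal
(6,2): no bracket -> illegal
(6,5): no bracket -> illegal
(6,6): no bracket -> illegal
(6,7): no bracket -> illegal
(7,2): no bracket -> illegal
(7,3): flips 1 -> legal
(7,5): flips 1 -> legal
W mobility = 8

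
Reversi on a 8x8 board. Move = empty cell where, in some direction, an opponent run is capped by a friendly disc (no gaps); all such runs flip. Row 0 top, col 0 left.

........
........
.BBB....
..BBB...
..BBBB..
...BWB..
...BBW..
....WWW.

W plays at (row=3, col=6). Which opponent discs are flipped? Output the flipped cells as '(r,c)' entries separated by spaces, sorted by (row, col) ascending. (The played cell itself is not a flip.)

Dir NW: first cell '.' (not opp) -> no flip
Dir N: first cell '.' (not opp) -> no flip
Dir NE: first cell '.' (not opp) -> no flip
Dir W: first cell '.' (not opp) -> no flip
Dir E: first cell '.' (not opp) -> no flip
Dir SW: opp run (4,5) capped by W -> flip
Dir S: first cell '.' (not opp) -> no flip
Dir SE: first cell '.' (not opp) -> no flip

Answer: (4,5)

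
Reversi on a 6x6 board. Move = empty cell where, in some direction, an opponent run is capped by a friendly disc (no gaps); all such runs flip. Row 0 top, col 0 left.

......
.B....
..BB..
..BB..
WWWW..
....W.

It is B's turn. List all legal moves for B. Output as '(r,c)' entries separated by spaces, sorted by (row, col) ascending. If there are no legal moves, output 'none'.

(3,0): no bracket -> illegal
(3,1): no bracket -> illegal
(3,4): no bracket -> illegal
(4,4): no bracket -> illegal
(4,5): no bracket -> illegal
(5,0): flips 1 -> legal
(5,1): flips 1 -> legal
(5,2): flips 1 -> legal
(5,3): flips 1 -> legal
(5,5): no bracket -> illegal

Answer: (5,0) (5,1) (5,2) (5,3)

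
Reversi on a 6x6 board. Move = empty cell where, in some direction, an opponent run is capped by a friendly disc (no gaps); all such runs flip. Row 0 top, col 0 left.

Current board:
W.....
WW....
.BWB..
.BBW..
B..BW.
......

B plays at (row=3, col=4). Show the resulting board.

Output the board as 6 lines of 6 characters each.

Place B at (3,4); scan 8 dirs for brackets.
Dir NW: first cell 'B' (not opp) -> no flip
Dir N: first cell '.' (not opp) -> no flip
Dir NE: first cell '.' (not opp) -> no flip
Dir W: opp run (3,3) capped by B -> flip
Dir E: first cell '.' (not opp) -> no flip
Dir SW: first cell 'B' (not opp) -> no flip
Dir S: opp run (4,4), next='.' -> no flip
Dir SE: first cell '.' (not opp) -> no flip
All flips: (3,3)

Answer: W.....
WW....
.BWB..
.BBBB.
B..BW.
......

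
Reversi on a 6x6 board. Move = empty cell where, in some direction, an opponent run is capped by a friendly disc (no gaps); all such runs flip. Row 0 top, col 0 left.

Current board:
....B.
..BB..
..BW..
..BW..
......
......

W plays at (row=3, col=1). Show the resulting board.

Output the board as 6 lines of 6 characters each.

Place W at (3,1); scan 8 dirs for brackets.
Dir NW: first cell '.' (not opp) -> no flip
Dir N: first cell '.' (not opp) -> no flip
Dir NE: opp run (2,2) (1,3) (0,4), next=edge -> no flip
Dir W: first cell '.' (not opp) -> no flip
Dir E: opp run (3,2) capped by W -> flip
Dir SW: first cell '.' (not opp) -> no flip
Dir S: first cell '.' (not opp) -> no flip
Dir SE: first cell '.' (not opp) -> no flip
All flips: (3,2)

Answer: ....B.
..BB..
..BW..
.WWW..
......
......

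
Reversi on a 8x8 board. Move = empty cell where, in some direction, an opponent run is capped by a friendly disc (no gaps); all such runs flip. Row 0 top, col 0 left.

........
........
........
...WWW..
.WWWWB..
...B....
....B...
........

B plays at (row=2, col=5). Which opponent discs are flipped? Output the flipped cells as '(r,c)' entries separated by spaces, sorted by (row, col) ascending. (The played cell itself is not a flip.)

Dir NW: first cell '.' (not opp) -> no flip
Dir N: first cell '.' (not opp) -> no flip
Dir NE: first cell '.' (not opp) -> no flip
Dir W: first cell '.' (not opp) -> no flip
Dir E: first cell '.' (not opp) -> no flip
Dir SW: opp run (3,4) (4,3), next='.' -> no flip
Dir S: opp run (3,5) capped by B -> flip
Dir SE: first cell '.' (not opp) -> no flip

Answer: (3,5)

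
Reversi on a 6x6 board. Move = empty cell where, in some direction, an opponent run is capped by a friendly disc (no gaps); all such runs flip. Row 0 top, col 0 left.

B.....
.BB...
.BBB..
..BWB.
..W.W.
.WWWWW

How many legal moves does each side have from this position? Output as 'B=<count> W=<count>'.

-- B to move --
(2,4): no bracket -> illegal
(3,1): no bracket -> illegal
(3,5): no bracket -> illegal
(4,0): no bracket -> illegal
(4,1): no bracket -> illegal
(4,3): flips 1 -> legal
(4,5): no bracket -> illegal
(5,0): no bracket -> illegal
B mobility = 1
-- W to move --
(0,1): no bracket -> illegal
(0,2): flips 3 -> legal
(0,3): no bracket -> illegal
(1,0): no bracket -> illegal
(1,3): flips 1 -> legal
(1,4): no bracket -> illegal
(2,0): no bracket -> illegal
(2,4): flips 1 -> legal
(2,5): no bracket -> illegal
(3,0): no bracket -> illegal
(3,1): flips 1 -> legal
(3,5): flips 1 -> legal
(4,1): no bracket -> illegal
(4,3): no bracket -> illegal
(4,5): no bracket -> illegal
W mobility = 5

Answer: B=1 W=5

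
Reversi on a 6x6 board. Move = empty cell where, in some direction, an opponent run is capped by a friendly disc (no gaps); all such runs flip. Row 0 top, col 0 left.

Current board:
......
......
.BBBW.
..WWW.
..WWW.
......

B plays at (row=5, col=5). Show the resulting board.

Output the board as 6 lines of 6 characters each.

Answer: ......
......
.BBBW.
..WBW.
..WWB.
.....B

Derivation:
Place B at (5,5); scan 8 dirs for brackets.
Dir NW: opp run (4,4) (3,3) capped by B -> flip
Dir N: first cell '.' (not opp) -> no flip
Dir NE: edge -> no flip
Dir W: first cell '.' (not opp) -> no flip
Dir E: edge -> no flip
Dir SW: edge -> no flip
Dir S: edge -> no flip
Dir SE: edge -> no flip
All flips: (3,3) (4,4)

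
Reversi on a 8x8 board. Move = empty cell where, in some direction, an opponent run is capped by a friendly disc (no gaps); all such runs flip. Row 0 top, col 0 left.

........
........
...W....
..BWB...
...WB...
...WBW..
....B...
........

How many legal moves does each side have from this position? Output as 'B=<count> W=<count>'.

Answer: B=9 W=9

Derivation:
-- B to move --
(1,2): flips 1 -> legal
(1,3): no bracket -> illegal
(1,4): flips 1 -> legal
(2,2): flips 1 -> legal
(2,4): no bracket -> illegal
(4,2): flips 2 -> legal
(4,5): no bracket -> illegal
(4,6): flips 1 -> legal
(5,2): flips 2 -> legal
(5,6): flips 1 -> legal
(6,2): flips 1 -> legal
(6,3): no bracket -> illegal
(6,5): no bracket -> illegal
(6,6): flips 1 -> legal
B mobility = 9
-- W to move --
(2,1): flips 1 -> legal
(2,2): no bracket -> illegal
(2,4): no bracket -> illegal
(2,5): flips 1 -> legal
(3,1): flips 1 -> legal
(3,5): flips 2 -> legal
(4,1): flips 1 -> legal
(4,2): no bracket -> illegal
(4,5): flips 2 -> legal
(6,3): no bracket -> illegal
(6,5): flips 1 -> legal
(7,3): flips 1 -> legal
(7,4): no bracket -> illegal
(7,5): flips 1 -> legal
W mobility = 9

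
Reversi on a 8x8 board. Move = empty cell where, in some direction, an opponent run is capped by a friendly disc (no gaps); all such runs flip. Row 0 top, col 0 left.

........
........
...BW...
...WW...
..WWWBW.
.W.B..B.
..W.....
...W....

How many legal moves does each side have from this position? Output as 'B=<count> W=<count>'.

Answer: B=7 W=7

Derivation:
-- B to move --
(1,3): no bracket -> illegal
(1,4): no bracket -> illegal
(1,5): no bracket -> illegal
(2,2): no bracket -> illegal
(2,5): flips 1 -> legal
(3,1): flips 1 -> legal
(3,2): no bracket -> illegal
(3,5): flips 1 -> legal
(3,6): flips 1 -> legal
(3,7): no bracket -> illegal
(4,0): no bracket -> illegal
(4,1): flips 3 -> legal
(4,7): flips 1 -> legal
(5,0): no bracket -> illegal
(5,2): no bracket -> illegal
(5,4): no bracket -> illegal
(5,5): no bracket -> illegal
(5,7): no bracket -> illegal
(6,0): no bracket -> illegal
(6,1): no bracket -> illegal
(6,3): no bracket -> illegal
(6,4): no bracket -> illegal
(7,1): flips 1 -> legal
(7,2): no bracket -> illegal
(7,4): no bracket -> illegal
B mobility = 7
-- W to move --
(1,2): flips 1 -> legal
(1,3): flips 1 -> legal
(1,4): no bracket -> illegal
(2,2): flips 1 -> legal
(3,2): no bracket -> illegal
(3,5): no bracket -> illegal
(3,6): no bracket -> illegal
(4,7): no bracket -> illegal
(5,2): no bracket -> illegal
(5,4): no bracket -> illegal
(5,5): no bracket -> illegal
(5,7): no bracket -> illegal
(6,3): flips 1 -> legal
(6,4): flips 1 -> legal
(6,5): no bracket -> illegal
(6,6): flips 1 -> legal
(6,7): flips 2 -> legal
W mobility = 7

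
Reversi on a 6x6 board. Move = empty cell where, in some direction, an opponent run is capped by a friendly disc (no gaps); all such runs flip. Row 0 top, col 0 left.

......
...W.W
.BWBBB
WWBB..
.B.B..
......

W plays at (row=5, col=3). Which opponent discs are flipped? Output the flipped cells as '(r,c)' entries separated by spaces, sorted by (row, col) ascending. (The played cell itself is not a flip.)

Answer: (2,3) (3,3) (4,3)

Derivation:
Dir NW: first cell '.' (not opp) -> no flip
Dir N: opp run (4,3) (3,3) (2,3) capped by W -> flip
Dir NE: first cell '.' (not opp) -> no flip
Dir W: first cell '.' (not opp) -> no flip
Dir E: first cell '.' (not opp) -> no flip
Dir SW: edge -> no flip
Dir S: edge -> no flip
Dir SE: edge -> no flip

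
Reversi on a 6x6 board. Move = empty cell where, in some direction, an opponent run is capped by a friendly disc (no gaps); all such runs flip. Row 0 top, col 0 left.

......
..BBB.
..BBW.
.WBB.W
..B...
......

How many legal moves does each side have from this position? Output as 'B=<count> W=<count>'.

-- B to move --
(1,5): flips 1 -> legal
(2,0): flips 1 -> legal
(2,1): no bracket -> illegal
(2,5): flips 1 -> legal
(3,0): flips 1 -> legal
(3,4): flips 1 -> legal
(4,0): flips 1 -> legal
(4,1): no bracket -> illegal
(4,4): no bracket -> illegal
(4,5): no bracket -> illegal
B mobility = 6
-- W to move --
(0,1): no bracket -> illegal
(0,2): flips 1 -> legal
(0,3): no bracket -> illegal
(0,4): flips 3 -> legal
(0,5): no bracket -> illegal
(1,1): no bracket -> illegal
(1,5): no bracket -> illegal
(2,1): flips 2 -> legal
(2,5): no bracket -> illegal
(3,4): flips 2 -> legal
(4,1): no bracket -> illegal
(4,3): no bracket -> illegal
(4,4): no bracket -> illegal
(5,1): flips 2 -> legal
(5,2): no bracket -> illegal
(5,3): flips 1 -> legal
W mobility = 6

Answer: B=6 W=6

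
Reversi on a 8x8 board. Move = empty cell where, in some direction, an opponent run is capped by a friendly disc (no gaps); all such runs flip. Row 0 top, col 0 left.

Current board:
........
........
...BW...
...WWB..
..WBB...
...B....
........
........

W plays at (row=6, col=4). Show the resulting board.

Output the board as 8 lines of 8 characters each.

Answer: ........
........
...BW...
...WWB..
..WBB...
...W....
....W...
........

Derivation:
Place W at (6,4); scan 8 dirs for brackets.
Dir NW: opp run (5,3) capped by W -> flip
Dir N: first cell '.' (not opp) -> no flip
Dir NE: first cell '.' (not opp) -> no flip
Dir W: first cell '.' (not opp) -> no flip
Dir E: first cell '.' (not opp) -> no flip
Dir SW: first cell '.' (not opp) -> no flip
Dir S: first cell '.' (not opp) -> no flip
Dir SE: first cell '.' (not opp) -> no flip
All flips: (5,3)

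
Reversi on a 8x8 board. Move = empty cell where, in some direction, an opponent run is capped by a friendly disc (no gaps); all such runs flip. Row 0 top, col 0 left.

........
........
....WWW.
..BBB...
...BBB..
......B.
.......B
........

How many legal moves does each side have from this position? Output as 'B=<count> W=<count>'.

-- B to move --
(1,3): no bracket -> illegal
(1,4): flips 1 -> legal
(1,5): flips 1 -> legal
(1,6): flips 1 -> legal
(1,7): no bracket -> illegal
(2,3): no bracket -> illegal
(2,7): no bracket -> illegal
(3,5): no bracket -> illegal
(3,6): no bracket -> illegal
(3,7): no bracket -> illegal
B mobility = 3
-- W to move --
(2,1): no bracket -> illegal
(2,2): no bracket -> illegal
(2,3): no bracket -> illegal
(3,1): no bracket -> illegal
(3,5): no bracket -> illegal
(3,6): no bracket -> illegal
(4,1): no bracket -> illegal
(4,2): flips 1 -> legal
(4,6): no bracket -> illegal
(4,7): no bracket -> illegal
(5,2): flips 2 -> legal
(5,3): no bracket -> illegal
(5,4): flips 2 -> legal
(5,5): no bracket -> illegal
(5,7): no bracket -> illegal
(6,5): no bracket -> illegal
(6,6): no bracket -> illegal
(7,6): no bracket -> illegal
(7,7): no bracket -> illegal
W mobility = 3

Answer: B=3 W=3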